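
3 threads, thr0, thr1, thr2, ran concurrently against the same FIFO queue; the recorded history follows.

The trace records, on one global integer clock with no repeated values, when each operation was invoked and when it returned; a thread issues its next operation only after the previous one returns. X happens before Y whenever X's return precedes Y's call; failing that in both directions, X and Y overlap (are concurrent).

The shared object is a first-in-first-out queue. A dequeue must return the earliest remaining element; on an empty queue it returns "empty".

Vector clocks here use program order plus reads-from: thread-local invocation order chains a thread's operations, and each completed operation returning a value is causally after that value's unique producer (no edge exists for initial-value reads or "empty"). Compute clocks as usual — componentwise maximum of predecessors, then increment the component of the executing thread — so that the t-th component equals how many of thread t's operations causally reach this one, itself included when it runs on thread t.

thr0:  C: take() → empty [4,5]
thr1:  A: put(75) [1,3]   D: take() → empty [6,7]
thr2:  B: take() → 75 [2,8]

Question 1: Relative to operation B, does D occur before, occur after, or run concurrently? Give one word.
Answer: concurrent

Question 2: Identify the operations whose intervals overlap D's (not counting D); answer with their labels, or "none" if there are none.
Answer: B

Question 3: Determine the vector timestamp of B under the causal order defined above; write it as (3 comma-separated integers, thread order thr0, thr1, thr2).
Answer: (0, 1, 1)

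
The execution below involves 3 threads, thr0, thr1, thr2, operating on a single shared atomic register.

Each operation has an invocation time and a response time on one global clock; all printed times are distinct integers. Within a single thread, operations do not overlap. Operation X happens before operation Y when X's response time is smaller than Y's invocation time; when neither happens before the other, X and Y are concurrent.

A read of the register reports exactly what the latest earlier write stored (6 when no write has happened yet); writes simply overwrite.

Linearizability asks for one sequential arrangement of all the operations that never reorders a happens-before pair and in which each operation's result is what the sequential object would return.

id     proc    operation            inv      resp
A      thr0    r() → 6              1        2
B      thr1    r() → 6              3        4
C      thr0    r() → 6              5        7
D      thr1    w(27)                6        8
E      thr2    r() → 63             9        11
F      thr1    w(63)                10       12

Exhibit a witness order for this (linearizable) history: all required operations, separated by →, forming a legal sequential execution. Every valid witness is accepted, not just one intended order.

1. A r() → 6, leaving value 6
2. B r() → 6, leaving value 6
3. C r() → 6, leaving value 6
4. D w(27), leaving value 27
5. F w(63), leaving value 63
6. E r() → 63, leaving value 63

A → B → C → D → F → E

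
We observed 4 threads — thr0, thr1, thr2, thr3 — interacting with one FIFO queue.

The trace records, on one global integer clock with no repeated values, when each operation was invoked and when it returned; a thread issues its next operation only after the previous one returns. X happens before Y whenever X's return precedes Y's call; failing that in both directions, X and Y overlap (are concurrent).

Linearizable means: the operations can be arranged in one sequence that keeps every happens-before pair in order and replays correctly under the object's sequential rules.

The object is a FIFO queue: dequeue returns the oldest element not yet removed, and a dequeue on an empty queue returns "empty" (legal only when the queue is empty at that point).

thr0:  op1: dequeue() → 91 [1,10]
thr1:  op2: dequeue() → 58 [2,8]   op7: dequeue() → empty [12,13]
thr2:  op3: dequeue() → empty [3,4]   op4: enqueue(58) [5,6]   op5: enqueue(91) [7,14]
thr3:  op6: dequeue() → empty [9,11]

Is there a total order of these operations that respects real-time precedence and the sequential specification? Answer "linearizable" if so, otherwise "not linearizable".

a witness: op3, op4, op2, op5, op1, op6, op7
after step 1 (op3 dequeue() → empty): queue <>
after step 2 (op4 enqueue(58)): queue <58>
after step 3 (op2 dequeue() → 58): queue <>
after step 4 (op5 enqueue(91)): queue <91>
after step 5 (op1 dequeue() → 91): queue <>
after step 6 (op6 dequeue() → empty): queue <>
after step 7 (op7 dequeue() → empty): queue <>

linearizable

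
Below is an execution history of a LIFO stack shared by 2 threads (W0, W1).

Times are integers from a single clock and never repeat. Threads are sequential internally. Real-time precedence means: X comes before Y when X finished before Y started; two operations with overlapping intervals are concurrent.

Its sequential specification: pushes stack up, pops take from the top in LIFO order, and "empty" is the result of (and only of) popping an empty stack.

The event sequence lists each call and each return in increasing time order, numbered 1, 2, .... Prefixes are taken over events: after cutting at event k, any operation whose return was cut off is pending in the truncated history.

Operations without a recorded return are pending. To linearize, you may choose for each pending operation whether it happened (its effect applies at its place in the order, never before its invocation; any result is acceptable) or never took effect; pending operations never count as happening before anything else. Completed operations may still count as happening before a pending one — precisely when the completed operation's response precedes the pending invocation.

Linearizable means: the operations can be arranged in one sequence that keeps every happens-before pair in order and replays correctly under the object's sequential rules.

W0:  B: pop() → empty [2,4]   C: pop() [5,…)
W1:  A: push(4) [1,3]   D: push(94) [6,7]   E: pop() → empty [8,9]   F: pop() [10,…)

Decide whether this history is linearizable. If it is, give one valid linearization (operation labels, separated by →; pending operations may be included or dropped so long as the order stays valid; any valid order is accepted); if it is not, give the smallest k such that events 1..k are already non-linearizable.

through event 8 a valid linearization exists; event 9 (E responding at time 9) ends that
4 completed operations, 2 real-time-consistent orders — every LIFO stack replay fails
no escape via the 1 pending operation (C): every completion choice fails
one such order, A, B, D, E (pending dropped), breaks at step 2 where B pop() → empty is illegal
one such order, B, A, D, E (pending dropped), breaks at step 4 where E pop() → empty is illegal

not linearizable — minimal violating prefix: 9 events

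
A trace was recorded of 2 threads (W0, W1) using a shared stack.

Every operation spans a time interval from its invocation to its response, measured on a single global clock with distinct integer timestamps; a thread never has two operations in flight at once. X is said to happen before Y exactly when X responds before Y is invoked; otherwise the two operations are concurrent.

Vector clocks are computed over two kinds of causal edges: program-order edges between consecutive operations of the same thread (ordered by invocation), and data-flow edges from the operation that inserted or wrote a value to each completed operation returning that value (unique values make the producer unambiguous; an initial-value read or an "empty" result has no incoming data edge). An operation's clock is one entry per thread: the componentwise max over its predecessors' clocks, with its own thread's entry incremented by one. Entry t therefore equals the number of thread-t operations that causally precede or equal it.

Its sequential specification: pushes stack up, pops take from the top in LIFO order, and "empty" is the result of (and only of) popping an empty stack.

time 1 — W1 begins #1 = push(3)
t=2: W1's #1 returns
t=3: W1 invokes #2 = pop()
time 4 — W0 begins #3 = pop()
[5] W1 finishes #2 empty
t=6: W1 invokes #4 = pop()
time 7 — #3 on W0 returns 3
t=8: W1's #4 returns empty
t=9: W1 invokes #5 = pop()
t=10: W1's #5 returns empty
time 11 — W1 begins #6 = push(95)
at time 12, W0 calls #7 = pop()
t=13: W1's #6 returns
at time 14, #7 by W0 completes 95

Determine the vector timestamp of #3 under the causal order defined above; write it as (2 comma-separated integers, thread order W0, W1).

#1 (invocation 1): nothing precedes it; W1's component alone gives (0, 1)
from VC(#1)=(0, 1), #2 (invoked 3) maxes components and bumps W1 → (0, 2)
from VC(#1)=(0, 1), #3 (invoked 4) maxes components and bumps W0 → (1, 1)
from VC(#2)=(0, 2), #4 (invoked 6) maxes components and bumps W1 → (0, 3)
from VC(#4)=(0, 3), #5 (invoked 9) maxes components and bumps W1 → (0, 4)
from VC(#5)=(0, 4), #6 (invoked 11) maxes components and bumps W1 → (0, 5)
from VC(#3)=(1, 1), VC(#6)=(0, 5), #7 (invoked 12) maxes components and bumps W0 → (2, 5)
target: VC(#3) = (1, 1)

(1, 1)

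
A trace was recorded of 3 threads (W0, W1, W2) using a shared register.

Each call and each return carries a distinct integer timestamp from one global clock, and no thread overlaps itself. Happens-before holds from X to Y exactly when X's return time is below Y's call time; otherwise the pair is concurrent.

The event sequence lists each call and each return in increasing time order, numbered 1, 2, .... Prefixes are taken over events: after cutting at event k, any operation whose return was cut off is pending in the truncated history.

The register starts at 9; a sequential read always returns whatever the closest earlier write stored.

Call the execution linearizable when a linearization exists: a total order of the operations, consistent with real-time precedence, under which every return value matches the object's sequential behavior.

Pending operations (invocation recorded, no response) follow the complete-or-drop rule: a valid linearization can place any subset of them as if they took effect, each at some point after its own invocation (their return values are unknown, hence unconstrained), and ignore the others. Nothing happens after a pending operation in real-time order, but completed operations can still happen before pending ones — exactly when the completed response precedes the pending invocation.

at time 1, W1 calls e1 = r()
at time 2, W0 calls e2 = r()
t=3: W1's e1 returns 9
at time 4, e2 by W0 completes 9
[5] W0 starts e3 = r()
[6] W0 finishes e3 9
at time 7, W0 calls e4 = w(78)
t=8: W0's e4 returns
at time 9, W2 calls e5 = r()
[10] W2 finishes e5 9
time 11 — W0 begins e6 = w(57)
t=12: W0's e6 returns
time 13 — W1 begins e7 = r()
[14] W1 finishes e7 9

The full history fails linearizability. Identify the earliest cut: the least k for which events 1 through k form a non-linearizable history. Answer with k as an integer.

events 1..9 are linearizable, e.g. via e1, e2, e3, e4:
step 1: e1 r() → 9 — value 9
step 2: e2 r() → 9 — value 9
step 3: e3 r() → 9 — value 9
step 4: e4 w(78) — value 78
once event 10 joins (e5's response, time 10), exhaustive search finds no witness
for example e1, e2, e3, e4, e5 fails at step 5: e5 r() → 9 is not legal there
for example e2, e1, e3, e4, e5 fails at step 5: e5 r() → 9 is not legal there

10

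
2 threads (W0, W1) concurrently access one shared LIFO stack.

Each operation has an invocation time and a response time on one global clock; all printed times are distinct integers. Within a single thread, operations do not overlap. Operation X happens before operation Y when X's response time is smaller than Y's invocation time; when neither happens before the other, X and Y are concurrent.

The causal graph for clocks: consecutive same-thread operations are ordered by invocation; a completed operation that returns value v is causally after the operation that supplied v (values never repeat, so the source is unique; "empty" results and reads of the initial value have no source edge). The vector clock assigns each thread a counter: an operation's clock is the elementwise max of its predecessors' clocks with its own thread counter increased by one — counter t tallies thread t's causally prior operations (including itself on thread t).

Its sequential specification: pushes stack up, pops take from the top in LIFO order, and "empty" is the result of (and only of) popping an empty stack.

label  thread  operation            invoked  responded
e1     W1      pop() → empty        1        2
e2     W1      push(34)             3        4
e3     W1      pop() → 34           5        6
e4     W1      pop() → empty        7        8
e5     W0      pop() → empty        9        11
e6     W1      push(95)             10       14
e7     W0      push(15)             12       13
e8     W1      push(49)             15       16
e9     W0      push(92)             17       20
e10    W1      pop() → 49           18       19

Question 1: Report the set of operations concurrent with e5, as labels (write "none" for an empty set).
Answer: e6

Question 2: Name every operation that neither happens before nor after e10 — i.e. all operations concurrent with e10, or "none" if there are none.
Answer: e9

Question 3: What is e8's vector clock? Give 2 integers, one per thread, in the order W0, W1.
Answer: (0, 6)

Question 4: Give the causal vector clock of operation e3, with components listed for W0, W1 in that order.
Answer: (0, 3)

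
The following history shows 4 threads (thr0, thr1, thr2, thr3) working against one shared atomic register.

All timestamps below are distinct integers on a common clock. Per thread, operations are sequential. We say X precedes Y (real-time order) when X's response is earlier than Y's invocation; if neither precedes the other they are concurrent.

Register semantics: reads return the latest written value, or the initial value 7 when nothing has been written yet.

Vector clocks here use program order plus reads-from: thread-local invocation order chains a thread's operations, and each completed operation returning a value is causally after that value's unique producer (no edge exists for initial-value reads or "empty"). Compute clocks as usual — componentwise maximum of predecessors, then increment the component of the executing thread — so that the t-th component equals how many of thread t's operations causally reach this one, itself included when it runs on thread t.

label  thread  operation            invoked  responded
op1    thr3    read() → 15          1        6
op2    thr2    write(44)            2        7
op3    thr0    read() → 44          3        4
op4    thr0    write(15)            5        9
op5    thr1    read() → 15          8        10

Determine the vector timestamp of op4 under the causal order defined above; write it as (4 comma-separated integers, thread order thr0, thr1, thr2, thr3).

no predecessors for op2 (invoked 2): thr2 increments from zero → (0, 0, 1, 0)
merge at op3 (invoked 3): VC(op2)=(0, 0, 1, 0), own-thread bump on thr0 → (1, 0, 1, 0)
merge at op4 (invoked 5): VC(op3)=(1, 0, 1, 0), own-thread bump on thr0 → (2, 0, 1, 0)
merge at op1 (invoked 1): VC(op4)=(2, 0, 1, 0), own-thread bump on thr3 → (2, 0, 1, 1)
merge at op5 (invoked 8): VC(op4)=(2, 0, 1, 0), own-thread bump on thr1 → (2, 1, 1, 0)
target: VC(op4) = (2, 0, 1, 0)

(2, 0, 1, 0)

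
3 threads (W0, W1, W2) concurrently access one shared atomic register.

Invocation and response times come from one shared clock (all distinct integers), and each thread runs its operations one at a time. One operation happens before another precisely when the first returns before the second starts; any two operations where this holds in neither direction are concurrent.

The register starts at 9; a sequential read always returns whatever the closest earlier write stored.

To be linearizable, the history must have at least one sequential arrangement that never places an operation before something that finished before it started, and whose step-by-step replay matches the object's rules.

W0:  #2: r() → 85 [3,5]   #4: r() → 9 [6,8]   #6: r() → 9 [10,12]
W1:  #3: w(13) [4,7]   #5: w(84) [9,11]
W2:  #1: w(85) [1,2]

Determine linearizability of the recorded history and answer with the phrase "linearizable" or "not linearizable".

through event 7 a valid linearization exists; event 8 (#4 responding at time 8) ends that
the 4 completed operations admit 3 real-time orders; each fails the atomic register replay
for example #1, #2, #3, #4 fails at step 4: #4 r() → 9 is not legal there
for example #1, #2, #4, #3 fails at step 3: #4 r() → 9 is not legal there

not linearizable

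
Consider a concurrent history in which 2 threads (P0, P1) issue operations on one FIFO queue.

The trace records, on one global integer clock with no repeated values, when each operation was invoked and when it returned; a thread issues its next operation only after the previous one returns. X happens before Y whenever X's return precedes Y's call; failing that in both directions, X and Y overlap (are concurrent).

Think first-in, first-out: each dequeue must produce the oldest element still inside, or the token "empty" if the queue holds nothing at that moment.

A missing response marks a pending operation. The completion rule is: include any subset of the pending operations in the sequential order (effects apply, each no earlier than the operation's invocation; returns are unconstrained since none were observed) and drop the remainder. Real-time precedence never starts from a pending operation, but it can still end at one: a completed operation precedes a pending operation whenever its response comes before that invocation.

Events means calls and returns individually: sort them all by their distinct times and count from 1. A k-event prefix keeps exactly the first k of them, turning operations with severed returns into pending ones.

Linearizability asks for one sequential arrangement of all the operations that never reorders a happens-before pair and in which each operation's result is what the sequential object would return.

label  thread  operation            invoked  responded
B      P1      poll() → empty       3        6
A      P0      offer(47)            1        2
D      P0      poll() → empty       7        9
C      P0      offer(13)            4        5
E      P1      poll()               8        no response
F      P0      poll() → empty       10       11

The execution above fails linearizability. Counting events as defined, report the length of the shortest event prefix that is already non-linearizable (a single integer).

a valid linearization of events 1..5 exists, for instance A, B, C:
1. A offer(47), leaving queue <47>
2. B poll() (pending, included), leaving queue <>
3. C offer(13), leaving queue <13>
at event 6 (B's time-6 response) nothing linearizes any more
one such order, A, B, C, breaks at step 2 where B poll() → empty is illegal
one such order, A, C, B, breaks at step 3 where B poll() → empty is illegal

6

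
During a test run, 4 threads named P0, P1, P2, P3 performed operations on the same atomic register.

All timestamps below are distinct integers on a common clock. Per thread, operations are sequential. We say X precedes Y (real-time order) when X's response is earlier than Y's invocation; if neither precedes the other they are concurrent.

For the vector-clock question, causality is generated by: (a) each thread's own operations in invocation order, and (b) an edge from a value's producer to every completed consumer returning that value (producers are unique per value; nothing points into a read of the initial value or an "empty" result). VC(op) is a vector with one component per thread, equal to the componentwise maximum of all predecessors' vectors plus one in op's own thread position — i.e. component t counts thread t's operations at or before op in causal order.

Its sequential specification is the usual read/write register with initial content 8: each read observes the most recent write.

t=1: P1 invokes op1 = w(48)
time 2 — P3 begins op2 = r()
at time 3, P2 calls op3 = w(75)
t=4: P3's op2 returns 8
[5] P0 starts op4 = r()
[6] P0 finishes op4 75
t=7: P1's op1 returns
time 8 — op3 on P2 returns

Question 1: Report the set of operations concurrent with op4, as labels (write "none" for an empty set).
Answer: op1, op3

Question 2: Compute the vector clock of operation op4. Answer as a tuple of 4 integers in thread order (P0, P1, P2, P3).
Answer: (1, 0, 1, 0)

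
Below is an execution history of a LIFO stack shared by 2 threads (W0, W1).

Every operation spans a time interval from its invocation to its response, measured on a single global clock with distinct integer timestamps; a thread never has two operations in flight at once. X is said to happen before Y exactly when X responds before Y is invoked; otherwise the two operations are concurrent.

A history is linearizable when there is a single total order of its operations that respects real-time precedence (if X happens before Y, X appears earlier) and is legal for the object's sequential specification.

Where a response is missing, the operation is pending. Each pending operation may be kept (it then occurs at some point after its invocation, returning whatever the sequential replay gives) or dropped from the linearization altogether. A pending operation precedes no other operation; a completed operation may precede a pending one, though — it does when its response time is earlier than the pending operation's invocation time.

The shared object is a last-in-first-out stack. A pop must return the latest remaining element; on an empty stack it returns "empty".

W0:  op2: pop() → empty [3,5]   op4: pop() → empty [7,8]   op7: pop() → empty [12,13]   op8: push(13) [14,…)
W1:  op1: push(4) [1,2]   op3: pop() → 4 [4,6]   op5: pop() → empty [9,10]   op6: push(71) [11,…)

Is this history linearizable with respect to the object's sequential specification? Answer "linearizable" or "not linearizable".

linearizable

one valid linearization: op1, op3, op2, op4, op5, op7
step 1: op1 push(4) — stack <4>
step 2: op3 pop() → 4 — stack <>
step 3: op2 pop() → empty — stack <>
step 4: op4 pop() → empty — stack <>
step 5: op5 pop() → empty — stack <>
step 6: op7 pop() → empty — stack <>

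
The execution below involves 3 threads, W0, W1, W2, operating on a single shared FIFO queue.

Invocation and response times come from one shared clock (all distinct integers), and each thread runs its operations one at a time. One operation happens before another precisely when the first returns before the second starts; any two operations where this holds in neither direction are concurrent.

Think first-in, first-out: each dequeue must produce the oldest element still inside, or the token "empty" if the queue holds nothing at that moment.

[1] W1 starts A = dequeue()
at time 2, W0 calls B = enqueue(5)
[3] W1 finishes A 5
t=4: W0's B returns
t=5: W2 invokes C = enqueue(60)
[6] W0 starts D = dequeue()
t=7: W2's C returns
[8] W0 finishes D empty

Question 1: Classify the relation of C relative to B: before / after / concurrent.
C spans [5,7], B spans [2,4]
resp(B)=4 < inv(C)=5

after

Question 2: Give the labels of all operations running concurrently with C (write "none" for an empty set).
concurrent with C ([5,7]): every op whose interval crosses 5..7
A [1,3]: before
B [2,4]: before
D [6,8]: concurrent

D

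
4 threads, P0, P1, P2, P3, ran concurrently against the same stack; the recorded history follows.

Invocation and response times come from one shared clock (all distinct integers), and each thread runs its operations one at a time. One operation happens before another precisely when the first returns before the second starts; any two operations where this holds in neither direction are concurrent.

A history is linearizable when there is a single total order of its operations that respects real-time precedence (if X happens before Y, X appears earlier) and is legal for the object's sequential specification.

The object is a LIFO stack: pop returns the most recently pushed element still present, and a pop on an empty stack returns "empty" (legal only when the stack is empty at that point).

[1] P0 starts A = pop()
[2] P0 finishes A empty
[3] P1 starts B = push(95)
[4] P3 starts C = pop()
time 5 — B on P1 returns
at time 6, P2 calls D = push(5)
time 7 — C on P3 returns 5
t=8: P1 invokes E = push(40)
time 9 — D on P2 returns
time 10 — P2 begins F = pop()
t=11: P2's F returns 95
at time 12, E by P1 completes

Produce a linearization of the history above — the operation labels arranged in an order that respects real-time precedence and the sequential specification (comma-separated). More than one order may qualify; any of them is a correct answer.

after step 1 (A pop() → empty): stack <>
after step 2 (B push(95)): stack <95>
after step 3 (D push(5)): stack <95,5>
after step 4 (C pop() → 5): stack <95>
after step 5 (F pop() → 95): stack <>
after step 6 (E push(40)): stack <40>

A, B, D, C, F, E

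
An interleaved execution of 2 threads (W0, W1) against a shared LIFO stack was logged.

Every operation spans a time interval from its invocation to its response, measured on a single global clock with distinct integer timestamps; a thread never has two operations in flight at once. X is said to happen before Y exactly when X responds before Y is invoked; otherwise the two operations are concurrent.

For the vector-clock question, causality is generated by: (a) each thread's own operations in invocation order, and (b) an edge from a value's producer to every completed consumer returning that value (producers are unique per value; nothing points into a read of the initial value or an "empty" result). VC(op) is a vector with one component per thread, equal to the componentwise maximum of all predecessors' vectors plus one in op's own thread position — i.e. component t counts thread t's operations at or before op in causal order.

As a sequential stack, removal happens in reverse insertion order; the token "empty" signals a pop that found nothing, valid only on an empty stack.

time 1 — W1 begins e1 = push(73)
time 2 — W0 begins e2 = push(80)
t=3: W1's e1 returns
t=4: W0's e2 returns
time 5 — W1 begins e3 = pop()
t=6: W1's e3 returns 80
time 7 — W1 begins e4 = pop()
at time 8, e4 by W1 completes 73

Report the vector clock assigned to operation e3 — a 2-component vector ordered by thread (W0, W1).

root op e1, invoked 1: fresh clock plus W1's own tick → (0, 1)
root op e2, invoked 2: fresh clock plus W0's own tick → (1, 0)
invoked at 5, e3 merges VC(e1)=(0, 1), VC(e2)=(1, 0) and bumps W1's slot → (1, 2)
invoked at 7, e4 merges VC(e1)=(0, 1), VC(e3)=(1, 2) and bumps W1's slot → (1, 3)
target: VC(e3) = (1, 2)

(1, 2)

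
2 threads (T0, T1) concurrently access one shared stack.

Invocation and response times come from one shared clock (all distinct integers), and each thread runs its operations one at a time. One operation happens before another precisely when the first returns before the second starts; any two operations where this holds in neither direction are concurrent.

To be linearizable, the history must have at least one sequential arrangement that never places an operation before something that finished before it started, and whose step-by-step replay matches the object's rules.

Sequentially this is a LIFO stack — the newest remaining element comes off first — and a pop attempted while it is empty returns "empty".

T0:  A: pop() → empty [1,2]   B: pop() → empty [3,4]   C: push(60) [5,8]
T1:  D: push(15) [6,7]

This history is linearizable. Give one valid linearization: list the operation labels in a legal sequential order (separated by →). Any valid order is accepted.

step 1: A pop() → empty — stack <>
step 2: B pop() → empty — stack <>
step 3: C push(60) — stack <60>
step 4: D push(15) — stack <60,15>

A → B → C → D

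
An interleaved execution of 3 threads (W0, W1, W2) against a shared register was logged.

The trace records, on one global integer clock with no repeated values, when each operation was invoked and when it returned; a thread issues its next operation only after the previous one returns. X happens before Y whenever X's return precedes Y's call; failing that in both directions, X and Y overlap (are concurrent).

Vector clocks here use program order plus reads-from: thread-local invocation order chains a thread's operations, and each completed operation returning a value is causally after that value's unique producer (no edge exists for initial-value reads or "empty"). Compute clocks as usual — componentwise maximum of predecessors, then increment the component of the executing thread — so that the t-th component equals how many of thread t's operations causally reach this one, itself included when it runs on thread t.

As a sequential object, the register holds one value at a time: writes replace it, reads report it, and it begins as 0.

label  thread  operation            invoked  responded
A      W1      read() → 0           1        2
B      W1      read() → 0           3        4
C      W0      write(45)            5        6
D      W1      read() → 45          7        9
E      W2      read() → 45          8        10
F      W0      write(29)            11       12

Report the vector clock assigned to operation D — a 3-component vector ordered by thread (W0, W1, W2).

root op A, invoked 1: fresh clock plus W1's own tick → (0, 1, 0)
root op C, invoked 5: fresh clock plus W0's own tick → (1, 0, 0)
B (invocation 3): componentwise max over VC(A)=(0, 1, 0), +1 at W1, giving (0, 2, 0)
E (invocation 8): componentwise max over VC(C)=(1, 0, 0), +1 at W2, giving (1, 0, 1)
F (invocation 11): componentwise max over VC(C)=(1, 0, 0), +1 at W0, giving (2, 0, 0)
D (invocation 7): componentwise max over VC(B)=(0, 2, 0), VC(C)=(1, 0, 0), +1 at W1, giving (1, 3, 0)
target: VC(D) = (1, 3, 0)

(1, 3, 0)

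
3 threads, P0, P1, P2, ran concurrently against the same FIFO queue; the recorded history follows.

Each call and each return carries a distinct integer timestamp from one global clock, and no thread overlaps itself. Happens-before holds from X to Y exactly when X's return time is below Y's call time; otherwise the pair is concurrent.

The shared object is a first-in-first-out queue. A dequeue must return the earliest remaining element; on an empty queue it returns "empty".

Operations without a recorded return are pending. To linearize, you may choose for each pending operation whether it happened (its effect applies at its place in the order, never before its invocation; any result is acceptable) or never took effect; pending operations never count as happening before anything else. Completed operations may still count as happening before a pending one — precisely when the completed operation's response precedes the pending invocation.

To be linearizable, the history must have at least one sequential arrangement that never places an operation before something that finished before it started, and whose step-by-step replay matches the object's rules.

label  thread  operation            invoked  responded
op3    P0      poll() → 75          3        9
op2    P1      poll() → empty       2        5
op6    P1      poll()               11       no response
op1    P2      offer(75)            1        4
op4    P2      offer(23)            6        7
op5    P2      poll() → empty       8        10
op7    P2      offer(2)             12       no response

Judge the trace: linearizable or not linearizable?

cut after 9 events: linearizable; cut after 10 events (op5 responds, time 10): not linearizable
no legal order exists: 10 real-time-consistent candidates over 5 completed FIFO queue operations, all rejected
for example op1, op2, op3, op4, op5 fails at step 2: op2 poll() → empty is not legal there
for example op1, op2, op4, op3, op5 fails at step 2: op2 poll() → empty is not legal there

not linearizable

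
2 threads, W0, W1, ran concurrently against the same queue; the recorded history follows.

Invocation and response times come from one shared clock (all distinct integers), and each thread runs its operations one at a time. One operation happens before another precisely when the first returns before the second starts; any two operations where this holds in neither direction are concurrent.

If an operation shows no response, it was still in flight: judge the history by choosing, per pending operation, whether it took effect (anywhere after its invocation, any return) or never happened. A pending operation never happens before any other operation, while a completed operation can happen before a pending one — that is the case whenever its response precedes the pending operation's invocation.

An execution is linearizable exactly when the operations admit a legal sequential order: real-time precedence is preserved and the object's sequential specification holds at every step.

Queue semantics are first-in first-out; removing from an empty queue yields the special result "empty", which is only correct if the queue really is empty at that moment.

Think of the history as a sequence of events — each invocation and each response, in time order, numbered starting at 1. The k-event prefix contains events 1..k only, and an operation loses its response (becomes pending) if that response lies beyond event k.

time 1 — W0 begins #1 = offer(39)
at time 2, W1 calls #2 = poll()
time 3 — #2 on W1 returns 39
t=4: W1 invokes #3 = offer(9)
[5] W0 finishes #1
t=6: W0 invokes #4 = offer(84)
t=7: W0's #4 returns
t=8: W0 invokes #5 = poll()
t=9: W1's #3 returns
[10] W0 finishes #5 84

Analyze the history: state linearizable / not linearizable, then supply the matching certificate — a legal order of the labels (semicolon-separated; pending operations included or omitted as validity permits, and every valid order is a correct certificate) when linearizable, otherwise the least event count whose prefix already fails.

step 1: #1 offer(39) — queue <39>
step 2: #2 poll() → 39 — queue <>
step 3: #4 offer(84) — queue <84>
step 4: #3 offer(9) — queue <84,9>
step 5: #5 poll() → 84 — queue <9>

linearizable — witness: #1; #2; #4; #3; #5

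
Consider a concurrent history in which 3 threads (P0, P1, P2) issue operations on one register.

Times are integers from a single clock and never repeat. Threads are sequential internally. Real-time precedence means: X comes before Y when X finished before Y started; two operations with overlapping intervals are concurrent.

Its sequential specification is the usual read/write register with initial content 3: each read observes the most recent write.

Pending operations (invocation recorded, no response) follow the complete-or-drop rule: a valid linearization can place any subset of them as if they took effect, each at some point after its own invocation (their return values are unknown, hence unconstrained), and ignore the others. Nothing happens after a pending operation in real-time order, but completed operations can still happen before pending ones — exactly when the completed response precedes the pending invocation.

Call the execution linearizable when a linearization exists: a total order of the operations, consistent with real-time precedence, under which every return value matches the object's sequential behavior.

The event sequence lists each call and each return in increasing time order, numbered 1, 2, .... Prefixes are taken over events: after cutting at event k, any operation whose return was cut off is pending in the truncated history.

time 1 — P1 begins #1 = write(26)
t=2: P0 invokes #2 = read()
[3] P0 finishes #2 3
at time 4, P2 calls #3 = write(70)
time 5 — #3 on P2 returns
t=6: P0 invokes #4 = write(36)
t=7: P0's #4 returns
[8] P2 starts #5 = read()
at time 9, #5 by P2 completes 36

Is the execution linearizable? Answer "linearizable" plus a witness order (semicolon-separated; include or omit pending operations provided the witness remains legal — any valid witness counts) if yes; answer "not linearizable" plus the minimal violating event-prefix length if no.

after step 1 (#2 read() → 3): value 3
after step 2 (#1 write(26) (pending, included)): value 26
after step 3 (#3 write(70)): value 70
after step 4 (#4 write(36)): value 36
after step 5 (#5 read() → 36): value 36

linearizable — witness: #2; #1; #3; #4; #5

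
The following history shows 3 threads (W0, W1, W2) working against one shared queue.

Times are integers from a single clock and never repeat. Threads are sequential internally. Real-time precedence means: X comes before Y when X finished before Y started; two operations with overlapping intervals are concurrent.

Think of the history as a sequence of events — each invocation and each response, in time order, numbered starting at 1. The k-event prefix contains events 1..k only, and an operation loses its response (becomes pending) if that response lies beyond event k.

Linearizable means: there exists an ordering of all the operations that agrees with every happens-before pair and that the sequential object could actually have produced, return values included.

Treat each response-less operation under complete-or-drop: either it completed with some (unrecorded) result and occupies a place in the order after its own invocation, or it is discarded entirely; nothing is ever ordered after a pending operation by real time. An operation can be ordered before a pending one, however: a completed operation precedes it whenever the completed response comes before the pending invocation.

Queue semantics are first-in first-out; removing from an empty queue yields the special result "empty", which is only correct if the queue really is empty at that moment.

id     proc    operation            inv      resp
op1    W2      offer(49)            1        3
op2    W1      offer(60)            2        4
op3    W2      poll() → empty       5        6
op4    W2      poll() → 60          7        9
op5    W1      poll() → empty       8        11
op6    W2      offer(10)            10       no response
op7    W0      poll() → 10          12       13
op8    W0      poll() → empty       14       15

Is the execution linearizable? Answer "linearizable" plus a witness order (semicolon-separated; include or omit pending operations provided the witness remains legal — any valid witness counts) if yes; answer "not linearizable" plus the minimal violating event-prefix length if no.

through event 5 a valid linearization exists; event 6 (op3 responding at time 6) ends that
checked exhaustively: 2 real-time-consistent orders of 3 completed operations, zero legal queue replays
sample order op1, op2, op3 stalls at step 3 — op3 poll() → empty has no legal effect
sample order op2, op1, op3 stalls at step 3 — op3 poll() → empty has no legal effect

not linearizable — minimal violating prefix: 6 events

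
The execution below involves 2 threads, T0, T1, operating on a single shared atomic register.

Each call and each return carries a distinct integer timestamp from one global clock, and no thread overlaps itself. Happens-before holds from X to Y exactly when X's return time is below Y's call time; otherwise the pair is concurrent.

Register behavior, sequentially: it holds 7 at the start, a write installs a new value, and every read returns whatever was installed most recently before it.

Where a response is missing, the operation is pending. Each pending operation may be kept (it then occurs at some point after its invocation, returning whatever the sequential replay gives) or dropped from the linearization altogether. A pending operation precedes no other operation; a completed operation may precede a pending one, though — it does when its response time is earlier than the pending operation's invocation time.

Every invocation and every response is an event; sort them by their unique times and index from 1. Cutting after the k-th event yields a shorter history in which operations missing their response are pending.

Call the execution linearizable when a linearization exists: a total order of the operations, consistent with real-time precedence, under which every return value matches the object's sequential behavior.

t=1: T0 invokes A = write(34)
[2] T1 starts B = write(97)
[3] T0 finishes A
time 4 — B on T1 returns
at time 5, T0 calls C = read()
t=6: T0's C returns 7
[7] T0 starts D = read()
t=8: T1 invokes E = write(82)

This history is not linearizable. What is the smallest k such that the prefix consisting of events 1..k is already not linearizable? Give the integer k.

6

events 1..5 are still linearizable — one witness is A, B:
1. A write(34), leaving value 34
2. B write(97), leaving value 97
with event 6 included (C responding at time 6), all real-time-consistent orders fail
sample order A, B, C stalls at step 3 — C read() → 7 has no legal effect
sample order B, A, C stalls at step 3 — C read() → 7 has no legal effect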